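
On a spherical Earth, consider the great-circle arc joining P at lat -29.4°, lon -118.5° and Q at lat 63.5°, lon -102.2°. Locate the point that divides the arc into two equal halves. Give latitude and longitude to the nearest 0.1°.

Convert each endpoint to a unit vector on the sphere (x = cos φ cos λ, y = cos φ sin λ, z = sin φ).
The central angle between the endpoints is δ = arccos(p₁·p₂) ≈ 1.637 rad (93.8°).
Interpolate at f = 1/2 with slerp weights a = sin((1−f)δ)/sin δ ≈ 0.732, b = sin(fδ)/sin δ ≈ 0.732.
p = a·p₁ + b·p₂ ≈ (-0.373, -0.879, 0.296); φ = arcsin(p_z) ≈ 17.20°, λ = atan2(p_y, p_x) ≈ -113.00°.

≈ lat 17.2°, lon -113.0°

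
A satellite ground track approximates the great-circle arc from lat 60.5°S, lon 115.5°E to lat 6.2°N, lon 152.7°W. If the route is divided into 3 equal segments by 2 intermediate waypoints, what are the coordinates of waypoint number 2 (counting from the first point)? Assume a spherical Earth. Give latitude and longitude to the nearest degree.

The haversine formula gives a central angle δ ≈ 1.680 rad (96.3°) between the endpoints.
Interpolate at f = 2/3 with slerp weights a = sin((1−f)δ)/sin δ ≈ 0.535, b = sin(fδ)/sin δ ≈ 0.906.
p = a·p₁ + b·p₂ ≈ (-0.913, -0.175, -0.367); φ = arcsin(p_z) ≈ -21.56°, λ = atan2(p_y, p_x) ≈ -169.13°.

≈ lat 22°S, lon 169°W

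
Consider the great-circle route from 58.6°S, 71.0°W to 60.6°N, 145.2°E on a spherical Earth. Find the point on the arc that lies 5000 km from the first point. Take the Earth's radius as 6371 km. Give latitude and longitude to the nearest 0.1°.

Convert each endpoint to a unit vector on the sphere (x = cos φ cos λ, y = cos φ sin λ, z = sin φ).
The central angle between the endpoints is δ = arccos(p₁·p₂) ≈ 2.824 rad (161.8°). The total great-circle distance is δ·R ≈ 2.824 × 6371 ≈ 17992 km, so the target fraction is f = 5000/17992 ≈ 0.278.
Interpolate at f ≈ 0.278 with slerp weights a = sin((1−f)δ)/sin δ ≈ 2.858, b = sin(fδ)/sin δ ≈ 2.264.
p = a·p₁ + b·p₂ ≈ (-0.428, -0.774, -0.467); φ = arcsin(p_z) ≈ -27.86°, λ = atan2(p_y, p_x) ≈ -118.93°.

≈ 27.9°S, 118.9°W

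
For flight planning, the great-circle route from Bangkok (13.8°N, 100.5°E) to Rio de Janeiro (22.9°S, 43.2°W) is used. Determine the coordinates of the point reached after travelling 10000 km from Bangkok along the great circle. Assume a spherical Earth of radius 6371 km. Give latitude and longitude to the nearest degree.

≈ 20°S, 16°E

The haversine formula gives a central angle δ ≈ 2.521 rad (144.5°) between the endpoints. The total great-circle distance is δ·R ≈ 2.521 × 6371 ≈ 16064 km, so the target fraction is f = 10000/16064 ≈ 0.623.
Interpolate at f ≈ 0.623 with slerp weights a = sin((1−f)δ)/sin δ ≈ 1.402, b = sin(fδ)/sin δ ≈ 1.721.
p = a·p₁ + b·p₂ ≈ (0.907, 0.253, -0.335); φ = arcsin(p_z) ≈ -19.59°, λ = atan2(p_y, p_x) ≈ 15.59°.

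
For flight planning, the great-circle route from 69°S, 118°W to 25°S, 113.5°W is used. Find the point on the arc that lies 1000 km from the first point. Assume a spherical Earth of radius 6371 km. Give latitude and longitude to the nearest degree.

Write both endpoints as unit vectors p₁, p₂ with components (cos φ cos λ, cos φ sin λ, sin φ).
The central angle between the endpoints is δ = arccos(p₁·p₂) ≈ 0.769 rad (44.1°). The total great-circle distance is δ·R ≈ 0.769 × 6371 ≈ 4902 km, so the target fraction is f = 1000/4902 ≈ 0.204.
Interpolate at f ≈ 0.204 with slerp weights a = sin((1−f)δ)/sin δ ≈ 0.826, b = sin(fδ)/sin δ ≈ 0.225.
p = a·p₁ + b·p₂ ≈ (-0.220, -0.448, -0.866); φ = arcsin(p_z) ≈ -60.04°, λ = atan2(p_y, p_x) ≈ -116.17°.

≈ 60°S, 116°W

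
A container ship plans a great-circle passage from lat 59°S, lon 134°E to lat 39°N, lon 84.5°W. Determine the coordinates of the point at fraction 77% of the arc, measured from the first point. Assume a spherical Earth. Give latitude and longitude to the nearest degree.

From cos δ = sin φ₁ sin φ₂ + cos φ₁ cos φ₂ cos Δλ, the central angle is δ ≈ 2.592 rad (148.5°).
Interpolate at f = 0.77 with slerp weights a = sin((1−f)δ)/sin δ ≈ 1.075, b = sin(fδ)/sin δ ≈ 1.744.
p = a·p₁ + b·p₂ ≈ (-0.255, -0.951, 0.176); φ = arcsin(p_z) ≈ 10.15°, λ = atan2(p_y, p_x) ≈ -104.99°.

≈ lat 10°N, lon 105°W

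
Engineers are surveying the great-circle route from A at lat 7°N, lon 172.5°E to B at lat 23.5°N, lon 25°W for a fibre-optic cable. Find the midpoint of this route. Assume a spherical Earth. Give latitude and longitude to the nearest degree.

≈ lat 60°N, lon 121°W

From cos δ = sin φ₁ sin φ₂ + cos φ₁ cos φ₂ cos Δλ, the central angle is δ ≈ 2.531 rad (145.0°).
Interpolate at f = 1/2 with slerp weights a = sin((1−f)δ)/sin δ ≈ 1.664, b = sin(fδ)/sin δ ≈ 1.664.
p = a·p₁ + b·p₂ ≈ (-0.255, -0.429, 0.866); φ = arcsin(p_z) ≈ 60.05°, λ = atan2(p_y, p_x) ≈ -120.65°.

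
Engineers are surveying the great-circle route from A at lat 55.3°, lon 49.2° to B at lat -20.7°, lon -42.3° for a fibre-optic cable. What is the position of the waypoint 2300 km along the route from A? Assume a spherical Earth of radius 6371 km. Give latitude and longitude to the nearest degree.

≈ lat 47°, lon 19°

Write both endpoints as unit vectors p₁, p₂ with components (cos φ cos λ, cos φ sin λ, sin φ).
The central angle between the endpoints is δ = arccos(p₁·p₂) ≈ 1.880 rad (107.7°). The total great-circle distance is δ·R ≈ 1.880 × 6371 ≈ 11979 km, so the target fraction is f = 2300/11979 ≈ 0.192.
Interpolate at f ≈ 0.192 with slerp weights a = sin((1−f)δ)/sin δ ≈ 1.048, b = sin(fδ)/sin δ ≈ 0.371.
p = a·p₁ + b·p₂ ≈ (0.647, 0.218, 0.731); φ = arcsin(p_z) ≈ 46.96°, λ = atan2(p_y, p_x) ≈ 18.66°.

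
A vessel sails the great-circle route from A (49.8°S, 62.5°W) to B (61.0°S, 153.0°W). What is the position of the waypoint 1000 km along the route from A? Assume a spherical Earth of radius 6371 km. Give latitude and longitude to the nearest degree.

Convert each endpoint to a unit vector on the sphere (x = cos φ cos λ, y = cos φ sin λ, z = sin φ).
The central angle between the endpoints is δ = arccos(p₁·p₂) ≈ 0.843 rad (48.3°). The total great-circle distance is δ·R ≈ 0.843 × 6371 ≈ 5370 km, so the target fraction is f = 1000/5370 ≈ 0.186.
Interpolate at f ≈ 0.186 with slerp weights a = sin((1−f)δ)/sin δ ≈ 0.848, b = sin(fδ)/sin δ ≈ 0.209.
p = a·p₁ + b·p₂ ≈ (0.162, -0.532, -0.831); φ = arcsin(p_z) ≈ -56.22°, λ = atan2(p_y, p_x) ≈ -73.02°.

≈ (56°S, 73°W)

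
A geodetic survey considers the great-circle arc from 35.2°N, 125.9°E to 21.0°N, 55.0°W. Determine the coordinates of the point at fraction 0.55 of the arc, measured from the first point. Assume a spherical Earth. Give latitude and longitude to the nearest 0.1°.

Convert each endpoint to a unit vector on the sphere (x = cos φ cos λ, y = cos φ sin λ, z = sin φ).
The central angle between the endpoints is δ = arccos(p₁·p₂) ≈ 2.161 rad (123.8°).
Interpolate at f = 0.55 with slerp weights a = sin((1−f)δ)/sin δ ≈ 0.994, b = sin(fδ)/sin δ ≈ 1.116.
p = a·p₁ + b·p₂ ≈ (0.121, -0.196, 0.973); φ = arcsin(p_z) ≈ 76.68°, λ = atan2(p_y, p_x) ≈ -58.18°.

≈ 76.7°N, 58.2°W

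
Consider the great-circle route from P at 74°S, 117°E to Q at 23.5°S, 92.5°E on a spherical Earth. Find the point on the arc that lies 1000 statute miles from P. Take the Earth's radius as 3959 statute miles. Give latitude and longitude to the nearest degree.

The haversine formula gives a central angle δ ≈ 0.911 rad (52.2°) between the endpoints. The total great-circle distance is δ·R ≈ 0.911 × 3959 ≈ 3605 mi, so the target fraction is f = 1000/3605 ≈ 0.277.
Interpolate at f ≈ 0.277 with slerp weights a = sin((1−f)δ)/sin δ ≈ 0.774, b = sin(fδ)/sin δ ≈ 0.316.
p = a·p₁ + b·p₂ ≈ (-0.110, 0.480, -0.870); φ = arcsin(p_z) ≈ -60.50°, λ = atan2(p_y, p_x) ≈ 102.85°.

≈ 61°S, 103°E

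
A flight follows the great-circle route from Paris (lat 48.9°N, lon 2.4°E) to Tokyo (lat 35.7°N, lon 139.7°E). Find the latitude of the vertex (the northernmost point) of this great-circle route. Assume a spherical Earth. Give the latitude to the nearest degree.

≈ 69°N

The great circle lies in the plane with unit normal n̂ = (p₁ × p₂)/|p₁ × p₂|.
Here n̂_z ≈ +0.362; the vertex latitude is φ_max = arccos|n̂_z| ≈ 68.7°.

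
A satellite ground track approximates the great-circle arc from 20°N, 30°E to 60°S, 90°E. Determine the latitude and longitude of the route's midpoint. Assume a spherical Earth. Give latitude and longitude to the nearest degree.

≈ 22°S, 50°E

Convert each endpoint to a unit vector on the sphere (x = cos φ cos λ, y = cos φ sin λ, z = sin φ).
The central angle between the endpoints is δ = arccos(p₁·p₂) ≈ 1.632 rad (93.5°).
Interpolate at f = 1/2 with slerp weights a = sin((1−f)δ)/sin δ ≈ 0.730, b = sin(fδ)/sin δ ≈ 0.730.
p = a·p₁ + b·p₂ ≈ (0.594, 0.708, -0.382); φ = arcsin(p_z) ≈ -22.48°, λ = atan2(p_y, p_x) ≈ 50.00°.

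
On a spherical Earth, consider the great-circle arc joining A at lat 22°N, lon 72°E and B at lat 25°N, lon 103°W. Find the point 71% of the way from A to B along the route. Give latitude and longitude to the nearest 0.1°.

≈ lat 63.1°N, lon 94.3°W

Convert each endpoint to a unit vector on the sphere (x = cos φ cos λ, y = cos φ sin λ, z = sin φ).
The central angle between the endpoints is δ = arccos(p₁·p₂) ≈ 2.317 rad (132.7°).
Interpolate at f = 0.71 with slerp weights a = sin((1−f)δ)/sin δ ≈ 0.848, b = sin(fδ)/sin δ ≈ 1.358.
p = a·p₁ + b·p₂ ≈ (-0.034, -0.452, 0.891); φ = arcsin(p_z) ≈ 63.06°, λ = atan2(p_y, p_x) ≈ -94.30°.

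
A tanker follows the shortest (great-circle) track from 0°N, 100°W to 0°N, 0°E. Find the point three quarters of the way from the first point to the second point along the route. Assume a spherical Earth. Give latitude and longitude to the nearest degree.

≈ 0°N, 25°W

Write both endpoints as unit vectors p₁, p₂ with components (cos φ cos λ, cos φ sin λ, sin φ).
The central angle between the endpoints is δ = arccos(p₁·p₂) ≈ 1.745 rad (100.0°).
Interpolate at f = 3/4 with slerp weights a = sin((1−f)δ)/sin δ ≈ 0.429, b = sin(fδ)/sin δ ≈ 0.981.
p = a·p₁ + b·p₂ ≈ (0.906, -0.423, 0.000); φ = arcsin(p_z) ≈ 0.00°, λ = atan2(p_y, p_x) ≈ -25.00°.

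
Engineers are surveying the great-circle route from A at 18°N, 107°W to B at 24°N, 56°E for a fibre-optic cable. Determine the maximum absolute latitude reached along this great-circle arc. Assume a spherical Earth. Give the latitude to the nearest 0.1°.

The great circle lies in the plane with unit normal n̂ = (p₁ × p₂)/|p₁ × p₂|.
Here n̂_z ≈ +0.358; the vertex latitude is φ_max = arccos|n̂_z| ≈ 69.0°.

≈ 69.0°N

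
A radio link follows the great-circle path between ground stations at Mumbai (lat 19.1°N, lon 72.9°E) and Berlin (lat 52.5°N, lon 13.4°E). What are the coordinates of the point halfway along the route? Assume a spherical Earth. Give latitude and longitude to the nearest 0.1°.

Convert each endpoint to a unit vector on the sphere (x = cos φ cos λ, y = cos φ sin λ, z = sin φ).
The central angle between the endpoints is δ = arccos(p₁·p₂) ≈ 0.987 rad (56.5°).
Interpolate at f = 1/2 with slerp weights a = sin((1−f)δ)/sin δ ≈ 0.568, b = sin(fδ)/sin δ ≈ 0.568.
p = a·p₁ + b·p₂ ≈ (0.494, 0.593, 0.636); φ = arcsin(p_z) ≈ 39.50°, λ = atan2(p_y, p_x) ≈ 50.20°.

≈ lat 39.5°N, lon 50.2°E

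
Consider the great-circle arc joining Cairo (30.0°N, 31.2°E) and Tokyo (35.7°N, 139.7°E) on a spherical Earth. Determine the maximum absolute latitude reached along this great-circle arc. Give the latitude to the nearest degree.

The great circle lies in the plane with unit normal n̂ = (p₁ × p₂)/|p₁ × p₂|.
Here n̂_z ≈ +0.669; the vertex latitude is φ_max = arccos|n̂_z| ≈ 48.0°.

≈ 48°N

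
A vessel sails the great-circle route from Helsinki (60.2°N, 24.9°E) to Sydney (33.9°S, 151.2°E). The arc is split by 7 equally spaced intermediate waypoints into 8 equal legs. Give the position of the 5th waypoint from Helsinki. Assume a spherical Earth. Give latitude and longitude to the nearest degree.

Write both endpoints as unit vectors p₁, p₂ with components (cos φ cos λ, cos φ sin λ, sin φ).
The central angle between the endpoints is δ = arccos(p₁·p₂) ≈ 2.386 rad (136.7°).
Interpolate at f = 5/8 with slerp weights a = sin((1−f)δ)/sin δ ≈ 1.138, b = sin(fδ)/sin δ ≈ 1.454.
p = a·p₁ + b·p₂ ≈ (-0.545, 0.820, 0.177); φ = arcsin(p_z) ≈ 10.17°, λ = atan2(p_y, p_x) ≈ 123.61°.

≈ (10°N, 124°E)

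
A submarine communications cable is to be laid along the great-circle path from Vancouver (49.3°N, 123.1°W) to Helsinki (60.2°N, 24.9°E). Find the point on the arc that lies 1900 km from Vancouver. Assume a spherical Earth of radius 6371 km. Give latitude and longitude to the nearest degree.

≈ 65°N, 112°W

Convert each endpoint to a unit vector on the sphere (x = cos φ cos λ, y = cos φ sin λ, z = sin φ).
The central angle between the endpoints is δ = arccos(p₁·p₂) ≈ 1.178 rad (67.5°). The total great-circle distance is δ·R ≈ 1.178 × 6371 ≈ 7503 km, so the target fraction is f = 1900/7503 ≈ 0.253.
Interpolate at f ≈ 0.253 with slerp weights a = sin((1−f)δ)/sin δ ≈ 0.834, b = sin(fδ)/sin δ ≈ 0.318.
p = a·p₁ + b·p₂ ≈ (-0.154, -0.389, 0.908); φ = arcsin(p_z) ≈ 65.27°, λ = atan2(p_y, p_x) ≈ -111.55°.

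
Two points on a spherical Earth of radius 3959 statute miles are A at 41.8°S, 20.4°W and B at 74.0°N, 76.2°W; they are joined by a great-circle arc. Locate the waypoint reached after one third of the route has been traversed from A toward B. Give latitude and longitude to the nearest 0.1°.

≈ 2.3°S, 30.4°W

Convert each endpoint to a unit vector on the sphere (x = cos φ cos λ, y = cos φ sin λ, z = sin φ).
The central angle between the endpoints is δ = arccos(p₁·p₂) ≈ 2.124 rad (121.7°).
Interpolate at f = 1/3 with slerp weights a = sin((1−f)δ)/sin δ ≈ 1.161, b = sin(fδ)/sin δ ≈ 0.764.
p = a·p₁ + b·p₂ ≈ (0.861, -0.506, -0.039); φ = arcsin(p_z) ≈ -2.25°, λ = atan2(p_y, p_x) ≈ -30.44°.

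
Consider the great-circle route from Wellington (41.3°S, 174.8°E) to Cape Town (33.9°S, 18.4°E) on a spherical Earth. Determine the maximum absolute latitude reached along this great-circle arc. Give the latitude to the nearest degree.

The great circle lies in the plane with unit normal n̂ = (p₁ × p₂)/|p₁ × p₂|.
Here n̂_z ≈ -0.255; the vertex latitude is φ_max = arccos|n̂_z| ≈ 75.2°.

≈ 75°S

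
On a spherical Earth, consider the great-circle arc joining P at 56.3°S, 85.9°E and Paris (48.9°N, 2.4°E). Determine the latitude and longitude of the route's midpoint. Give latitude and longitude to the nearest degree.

≈ 5°S, 40°E

The haversine formula gives a central angle δ ≈ 2.196 rad (125.8°) between the endpoints.
Interpolate at f = 1/2 with slerp weights a = sin((1−f)δ)/sin δ ≈ 1.098, b = sin(fδ)/sin δ ≈ 1.098.
p = a·p₁ + b·p₂ ≈ (0.765, 0.638, -0.086); φ = arcsin(p_z) ≈ -4.94°, λ = atan2(p_y, p_x) ≈ 39.83°.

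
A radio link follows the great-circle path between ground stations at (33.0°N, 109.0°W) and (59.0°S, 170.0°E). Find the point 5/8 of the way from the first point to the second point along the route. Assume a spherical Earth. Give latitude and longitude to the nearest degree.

≈ (29°S, 146°W)

From cos δ = sin φ₁ sin φ₂ + cos φ₁ cos φ₂ cos Δλ, the central angle is δ ≈ 1.982 rad (113.5°).
Interpolate at f = 5/8 with slerp weights a = sin((1−f)δ)/sin δ ≈ 0.738, b = sin(fδ)/sin δ ≈ 1.031.
p = a·p₁ + b·p₂ ≈ (-0.724, -0.493, -0.482); φ = arcsin(p_z) ≈ -28.81°, λ = atan2(p_y, p_x) ≈ -145.77°.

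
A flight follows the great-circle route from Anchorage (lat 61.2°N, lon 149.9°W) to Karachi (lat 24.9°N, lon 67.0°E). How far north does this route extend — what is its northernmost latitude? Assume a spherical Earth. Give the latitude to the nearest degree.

The great circle lies in the plane with unit normal n̂ = (p₁ × p₂)/|p₁ × p₂|.
Here n̂_z ≈ -0.262; the vertex latitude is φ_max = arccos|n̂_z| ≈ 74.8°.
Check via Clairaut: cos φ_max = |cos φ₁| · sin C = cos(61.2°)·sin(33.0°) ≈ 0.262, again giving ≈ 74.8°.

≈ 75°N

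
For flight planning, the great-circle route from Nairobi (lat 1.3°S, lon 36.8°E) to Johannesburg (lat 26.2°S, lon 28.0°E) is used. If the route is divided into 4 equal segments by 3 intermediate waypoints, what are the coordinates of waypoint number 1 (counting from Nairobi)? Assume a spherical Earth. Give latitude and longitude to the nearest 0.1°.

≈ lat 7.5°S, lon 34.7°E

Write both endpoints as unit vectors p₁, p₂ with components (cos φ cos λ, cos φ sin λ, sin φ).
The central angle between the endpoints is δ = arccos(p₁·p₂) ≈ 0.459 rad (26.3°).
Interpolate at f = 1/4 with slerp weights a = sin((1−f)δ)/sin δ ≈ 0.762, b = sin(fδ)/sin δ ≈ 0.258.
p = a·p₁ + b·p₂ ≈ (0.815, 0.565, -0.131); φ = arcsin(p_z) ≈ -7.55°, λ = atan2(p_y, p_x) ≈ 34.75°.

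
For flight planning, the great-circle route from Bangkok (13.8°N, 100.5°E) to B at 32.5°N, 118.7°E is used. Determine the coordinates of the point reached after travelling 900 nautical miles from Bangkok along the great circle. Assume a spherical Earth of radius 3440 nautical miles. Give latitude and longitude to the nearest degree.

≈ 25°N, 111°E

Write both endpoints as unit vectors p₁, p₂ with components (cos φ cos λ, cos φ sin λ, sin φ).
The central angle between the endpoints is δ = arccos(p₁·p₂) ≈ 0.437 rad (25.0°). The total great-circle distance is δ·R ≈ 0.437 × 3440 ≈ 1502 nmi, so the target fraction is f = 900/1502 ≈ 0.599.
Interpolate at f ≈ 0.599 with slerp weights a = sin((1−f)δ)/sin δ ≈ 0.412, b = sin(fδ)/sin δ ≈ 0.612.
p = a·p₁ + b·p₂ ≈ (-0.321, 0.846, 0.427); φ = arcsin(p_z) ≈ 25.27°, λ = atan2(p_y, p_x) ≈ 110.77°.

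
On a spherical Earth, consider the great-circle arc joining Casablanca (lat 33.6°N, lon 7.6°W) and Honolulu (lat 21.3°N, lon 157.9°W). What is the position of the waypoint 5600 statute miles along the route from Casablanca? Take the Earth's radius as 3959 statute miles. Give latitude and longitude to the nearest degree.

≈ lat 52°N, lon 131°W

Convert each endpoint to a unit vector on the sphere (x = cos φ cos λ, y = cos φ sin λ, z = sin φ).
The central angle between the endpoints is δ = arccos(p₁·p₂) ≈ 2.064 rad (118.2°). The total great-circle distance is δ·R ≈ 2.064 × 3959 ≈ 8170 mi, so the target fraction is f = 5600/8170 ≈ 0.685.
Interpolate at f ≈ 0.685 with slerp weights a = sin((1−f)δ)/sin δ ≈ 0.686, b = sin(fδ)/sin δ ≈ 1.121.
p = a·p₁ + b·p₂ ≈ (-0.401, -0.469, 0.787); φ = arcsin(p_z) ≈ 51.90°, λ = atan2(p_y, p_x) ≈ -130.59°.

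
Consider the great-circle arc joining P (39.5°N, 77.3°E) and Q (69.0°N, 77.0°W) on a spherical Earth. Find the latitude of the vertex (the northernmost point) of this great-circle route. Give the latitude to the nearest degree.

The great circle lies in the plane with unit normal n̂ = (p₁ × p₂)/|p₁ × p₂|.
Here n̂_z ≈ -0.128; the vertex latitude is φ_max = arccos|n̂_z| ≈ 82.7°.

≈ 83°N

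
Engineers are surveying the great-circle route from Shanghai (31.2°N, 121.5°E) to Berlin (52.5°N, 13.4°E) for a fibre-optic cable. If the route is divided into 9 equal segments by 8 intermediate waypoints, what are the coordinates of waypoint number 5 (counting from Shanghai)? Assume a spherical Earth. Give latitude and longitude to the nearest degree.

≈ 58°N, 73°E

The haversine formula gives a central angle δ ≈ 1.319 rad (75.6°) between the endpoints.
Interpolate at f = 5/9 with slerp weights a = sin((1−f)δ)/sin δ ≈ 0.571, b = sin(fδ)/sin δ ≈ 0.691.
p = a·p₁ + b·p₂ ≈ (0.154, 0.514, 0.844); φ = arcsin(p_z) ≈ 57.55°, λ = atan2(p_y, p_x) ≈ 73.35°.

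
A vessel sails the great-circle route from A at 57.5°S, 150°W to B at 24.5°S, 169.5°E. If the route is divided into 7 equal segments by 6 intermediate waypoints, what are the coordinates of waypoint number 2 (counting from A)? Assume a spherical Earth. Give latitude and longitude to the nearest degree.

From cos δ = sin φ₁ sin φ₂ + cos φ₁ cos φ₂ cos Δλ, the central angle is δ ≈ 0.765 rad (43.8°).
Interpolate at f = 2/7 with slerp weights a = sin((1−f)δ)/sin δ ≈ 0.750, b = sin(fδ)/sin δ ≈ 0.313.
p = a·p₁ + b·p₂ ≈ (-0.629, -0.150, -0.763); φ = arcsin(p_z) ≈ -49.70°, λ = atan2(p_y, p_x) ≈ -166.62°.

≈ 50°S, 167°W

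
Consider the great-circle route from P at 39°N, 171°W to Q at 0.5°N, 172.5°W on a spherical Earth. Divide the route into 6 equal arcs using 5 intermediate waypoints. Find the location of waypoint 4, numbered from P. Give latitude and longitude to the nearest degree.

From cos δ = sin φ₁ sin φ₂ + cos φ₁ cos φ₂ cos Δλ, the central angle is δ ≈ 0.672 rad (38.5°).
Interpolate at f = 4/6 with slerp weights a = sin((1−f)δ)/sin δ ≈ 0.357, b = sin(fδ)/sin δ ≈ 0.696.
p = a·p₁ + b·p₂ ≈ (-0.964, -0.134, 0.231); φ = arcsin(p_z) ≈ 13.33°, λ = atan2(p_y, p_x) ≈ -172.07°.

≈ 13°N, 172°W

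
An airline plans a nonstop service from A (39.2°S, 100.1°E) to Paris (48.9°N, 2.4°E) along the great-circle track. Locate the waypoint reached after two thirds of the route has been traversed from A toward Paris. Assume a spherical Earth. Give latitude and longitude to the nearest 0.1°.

The haversine formula gives a central angle δ ≈ 2.147 rad (123.0°) between the endpoints.
Interpolate at f = 2/3 with slerp weights a = sin((1−f)δ)/sin δ ≈ 0.782, b = sin(fδ)/sin δ ≈ 1.181.
p = a·p₁ + b·p₂ ≈ (0.669, 0.629, 0.395); φ = arcsin(p_z) ≈ 23.29°, λ = atan2(p_y, p_x) ≈ 43.24°.

≈ (23.3°N, 43.2°E)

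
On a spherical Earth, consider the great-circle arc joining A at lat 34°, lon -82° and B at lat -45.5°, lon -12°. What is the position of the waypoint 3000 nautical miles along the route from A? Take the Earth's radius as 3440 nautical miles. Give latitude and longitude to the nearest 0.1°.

≈ lat -6.3°, lon -50.8°

From cos δ = sin φ₁ sin φ₂ + cos φ₁ cos φ₂ cos Δλ, the central angle is δ ≈ 1.772 rad (101.5°). The total great-circle distance is δ·R ≈ 1.772 × 3440 ≈ 6097 nmi, so the target fraction is f = 3000/6097 ≈ 0.492.
Interpolate at f ≈ 0.492 with slerp weights a = sin((1−f)δ)/sin δ ≈ 0.800, b = sin(fδ)/sin δ ≈ 0.781.
p = a·p₁ + b·p₂ ≈ (0.628, -0.770, -0.110); φ = arcsin(p_z) ≈ -6.33°, λ = atan2(p_y, p_x) ≈ -50.81°.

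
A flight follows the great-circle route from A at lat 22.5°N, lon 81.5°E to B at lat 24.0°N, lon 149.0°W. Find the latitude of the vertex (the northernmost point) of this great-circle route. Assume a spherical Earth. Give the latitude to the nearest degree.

≈ 45°N

The great circle lies in the plane with unit normal n̂ = (p₁ × p₂)/|p₁ × p₂|.
Here n̂_z ≈ +0.704; the vertex latitude is φ_max = arccos|n̂_z| ≈ 45.2°.
Check via Clairaut: cos φ_max = |cos φ₁| · sin C = cos(22.5°)·sin(49.7°) ≈ 0.704, again giving ≈ 45.2°.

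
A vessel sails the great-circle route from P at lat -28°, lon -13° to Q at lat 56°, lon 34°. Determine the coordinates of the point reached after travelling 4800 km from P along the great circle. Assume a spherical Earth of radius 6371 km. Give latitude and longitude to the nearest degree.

≈ lat 12°, lon 4°

The haversine formula gives a central angle δ ≈ 1.623 rad (93.0°) between the endpoints. The total great-circle distance is δ·R ≈ 1.623 × 6371 ≈ 10342 km, so the target fraction is f = 4800/10342 ≈ 0.464.
Interpolate at f ≈ 0.464 with slerp weights a = sin((1−f)δ)/sin δ ≈ 0.765, b = sin(fδ)/sin δ ≈ 0.685.
p = a·p₁ + b·p₂ ≈ (0.976, 0.062, 0.209); φ = arcsin(p_z) ≈ 12.04°, λ = atan2(p_y, p_x) ≈ 3.65°.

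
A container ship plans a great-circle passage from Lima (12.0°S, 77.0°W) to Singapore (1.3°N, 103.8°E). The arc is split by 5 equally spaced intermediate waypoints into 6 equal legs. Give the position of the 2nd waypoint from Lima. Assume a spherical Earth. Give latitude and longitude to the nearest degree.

Convert each endpoint to a unit vector on the sphere (x = cos φ cos λ, y = cos φ sin λ, z = sin φ).
The central angle between the endpoints is δ = arccos(p₁·p₂) ≈ 2.954 rad (169.3°).
Interpolate at f = 2/6 with slerp weights a = sin((1−f)δ)/sin δ ≈ 4.950, b = sin(fδ)/sin δ ≈ 4.475.
p = a·p₁ + b·p₂ ≈ (0.022, -0.373, -0.928); φ = arcsin(p_z) ≈ -68.07°, λ = atan2(p_y, p_x) ≈ -86.63°.

≈ (68°S, 87°W)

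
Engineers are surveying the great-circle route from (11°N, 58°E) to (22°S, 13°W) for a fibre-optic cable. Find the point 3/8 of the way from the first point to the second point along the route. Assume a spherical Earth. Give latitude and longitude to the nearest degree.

The haversine formula gives a central angle δ ≈ 1.344 rad (77.0°) between the endpoints.
Interpolate at f = 3/8 with slerp weights a = sin((1−f)δ)/sin δ ≈ 0.764, b = sin(fδ)/sin δ ≈ 0.496.
p = a·p₁ + b·p₂ ≈ (0.845, 0.533, -0.040); φ = arcsin(p_z) ≈ -2.28°, λ = atan2(p_y, p_x) ≈ 32.22°.

≈ (2°S, 32°E)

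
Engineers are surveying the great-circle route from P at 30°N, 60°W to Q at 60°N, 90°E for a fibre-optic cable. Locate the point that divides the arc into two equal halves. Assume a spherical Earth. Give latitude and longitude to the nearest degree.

From cos δ = sin φ₁ sin φ₂ + cos φ₁ cos φ₂ cos Δλ, the central angle is δ ≈ 1.513 rad (86.7°).
Interpolate at f = 1/2 with slerp weights a = sin((1−f)δ)/sin δ ≈ 0.687, b = sin(fδ)/sin δ ≈ 0.687.
p = a·p₁ + b·p₂ ≈ (0.298, -0.172, 0.939); φ = arcsin(p_z) ≈ 69.90°, λ = atan2(p_y, p_x) ≈ -30.00°.

≈ 70°N, 30°W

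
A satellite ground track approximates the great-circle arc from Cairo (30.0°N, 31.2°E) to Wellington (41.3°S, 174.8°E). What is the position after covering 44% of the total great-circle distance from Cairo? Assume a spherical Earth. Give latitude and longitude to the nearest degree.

≈ 11°S, 84°E

The haversine formula gives a central angle δ ≈ 2.594 rad (148.6°) between the endpoints.
Interpolate at f = 0.44 with slerp weights a = sin((1−f)δ)/sin δ ≈ 1.907, b = sin(fδ)/sin δ ≈ 1.746.
p = a·p₁ + b·p₂ ≈ (0.106, 0.974, -0.199); φ = arcsin(p_z) ≈ -11.47°, λ = atan2(p_y, p_x) ≈ 83.77°.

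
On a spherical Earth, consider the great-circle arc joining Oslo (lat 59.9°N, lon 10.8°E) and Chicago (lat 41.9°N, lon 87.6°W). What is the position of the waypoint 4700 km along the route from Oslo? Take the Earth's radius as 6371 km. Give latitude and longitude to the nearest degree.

From cos δ = sin φ₁ sin φ₂ + cos φ₁ cos φ₂ cos Δλ, the central angle is δ ≈ 1.020 rad (58.4°). The total great-circle distance is δ·R ≈ 1.020 × 6371 ≈ 6499 km, so the target fraction is f = 4700/6499 ≈ 0.723.
Interpolate at f ≈ 0.723 with slerp weights a = sin((1−f)δ)/sin δ ≈ 0.327, b = sin(fδ)/sin δ ≈ 0.789.
p = a·p₁ + b·p₂ ≈ (0.186, -0.556, 0.810); φ = arcsin(p_z) ≈ 54.10°, λ = atan2(p_y, p_x) ≈ -71.54°.

≈ lat 54°N, lon 72°W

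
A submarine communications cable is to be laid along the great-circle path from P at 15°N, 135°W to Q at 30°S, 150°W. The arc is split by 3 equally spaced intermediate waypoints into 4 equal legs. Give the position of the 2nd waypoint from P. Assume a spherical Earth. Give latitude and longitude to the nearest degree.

Convert each endpoint to a unit vector on the sphere (x = cos φ cos λ, y = cos φ sin λ, z = sin φ).
The central angle between the endpoints is δ = arccos(p₁·p₂) ≈ 0.825 rad (47.3°).
Interpolate at f = 2/4 with slerp weights a = sin((1−f)δ)/sin δ ≈ 0.546, b = sin(fδ)/sin δ ≈ 0.546.
p = a·p₁ + b·p₂ ≈ (-0.782, -0.609, -0.132); φ = arcsin(p_z) ≈ -7.56°, λ = atan2(p_y, p_x) ≈ -142.09°.

≈ 8°S, 142°W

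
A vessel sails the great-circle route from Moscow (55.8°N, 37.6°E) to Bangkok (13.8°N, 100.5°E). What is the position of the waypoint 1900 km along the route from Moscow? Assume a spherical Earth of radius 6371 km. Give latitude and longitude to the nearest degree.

≈ (48°N, 63°E)

Write both endpoints as unit vectors p₁, p₂ with components (cos φ cos λ, cos φ sin λ, sin φ).
The central angle between the endpoints is δ = arccos(p₁·p₂) ≈ 1.109 rad (63.5°). The total great-circle distance is δ·R ≈ 1.109 × 6371 ≈ 7063 km, so the target fraction is f = 1900/7063 ≈ 0.269.
Interpolate at f ≈ 0.269 with slerp weights a = sin((1−f)δ)/sin δ ≈ 0.809, b = sin(fδ)/sin δ ≈ 0.328.
p = a·p₁ + b·p₂ ≈ (0.302, 0.591, 0.748); φ = arcsin(p_z) ≈ 48.40°, λ = atan2(p_y, p_x) ≈ 62.91°.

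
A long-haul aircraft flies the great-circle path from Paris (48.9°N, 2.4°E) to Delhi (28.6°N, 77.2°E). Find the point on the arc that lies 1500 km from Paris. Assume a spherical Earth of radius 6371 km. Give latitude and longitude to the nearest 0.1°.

The haversine formula gives a central angle δ ≈ 1.033 rad (59.2°) between the endpoints. The total great-circle distance is δ·R ≈ 1.033 × 6371 ≈ 6583 km, so the target fraction is f = 1500/6583 ≈ 0.228.
Interpolate at f ≈ 0.228 with slerp weights a = sin((1−f)δ)/sin δ ≈ 0.833, b = sin(fδ)/sin δ ≈ 0.272.
p = a·p₁ + b·p₂ ≈ (0.600, 0.255, 0.758); φ = arcsin(p_z) ≈ 49.29°, λ = atan2(p_y, p_x) ≈ 23.06°.

≈ 49.3°N, 23.1°E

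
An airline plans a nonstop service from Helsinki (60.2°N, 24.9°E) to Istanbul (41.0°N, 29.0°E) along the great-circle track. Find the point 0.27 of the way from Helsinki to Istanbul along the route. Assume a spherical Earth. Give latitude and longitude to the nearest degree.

Write both endpoints as unit vectors p₁, p₂ with components (cos φ cos λ, cos φ sin λ, sin φ).
The central angle between the endpoints is δ = arccos(p₁·p₂) ≈ 0.338 rad (19.4°).
Interpolate at f = 0.27 with slerp weights a = sin((1−f)δ)/sin δ ≈ 0.737, b = sin(fδ)/sin δ ≈ 0.275.
p = a·p₁ + b·p₂ ≈ (0.513, 0.255, 0.819); φ = arcsin(p_z) ≈ 55.03°, λ = atan2(p_y, p_x) ≈ 26.38°.

≈ (55°N, 26°E)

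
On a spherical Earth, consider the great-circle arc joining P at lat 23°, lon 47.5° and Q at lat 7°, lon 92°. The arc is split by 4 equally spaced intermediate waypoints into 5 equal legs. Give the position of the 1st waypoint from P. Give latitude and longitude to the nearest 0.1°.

≈ lat 20.6°, lon 57.0°

From cos δ = sin φ₁ sin φ₂ + cos φ₁ cos φ₂ cos Δλ, the central angle is δ ≈ 0.796 rad (45.6°).
Interpolate at f = 1/5 with slerp weights a = sin((1−f)δ)/sin δ ≈ 0.832, b = sin(fδ)/sin δ ≈ 0.222.
p = a·p₁ + b·p₂ ≈ (0.510, 0.785, 0.352); φ = arcsin(p_z) ≈ 20.62°, λ = atan2(p_y, p_x) ≈ 56.99°.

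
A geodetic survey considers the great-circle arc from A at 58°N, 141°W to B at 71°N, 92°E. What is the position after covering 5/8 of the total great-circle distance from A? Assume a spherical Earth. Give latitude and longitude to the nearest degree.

From cos δ = sin φ₁ sin φ₂ + cos φ₁ cos φ₂ cos Δλ, the central angle is δ ≈ 0.798 rad (45.7°).
Interpolate at f = 5/8 with slerp weights a = sin((1−f)δ)/sin δ ≈ 0.412, b = sin(fδ)/sin δ ≈ 0.668.
p = a·p₁ + b·p₂ ≈ (-0.177, 0.080, 0.981); φ = arcsin(p_z) ≈ 78.79°, λ = atan2(p_y, p_x) ≈ 155.68°.

≈ 79°N, 156°E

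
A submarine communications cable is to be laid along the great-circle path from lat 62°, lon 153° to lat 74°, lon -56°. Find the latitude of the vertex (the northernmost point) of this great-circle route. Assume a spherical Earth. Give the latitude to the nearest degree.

≈ 85°

The great circle lies in the plane with unit normal n̂ = (p₁ × p₂)/|p₁ × p₂|.
Here n̂_z ≈ +0.093; the vertex latitude is φ_max = arccos|n̂_z| ≈ 84.7°.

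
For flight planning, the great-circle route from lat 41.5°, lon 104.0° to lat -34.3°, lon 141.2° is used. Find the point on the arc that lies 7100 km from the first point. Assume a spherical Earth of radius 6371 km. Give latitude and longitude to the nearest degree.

≈ lat -17°, lon 132°

Write both endpoints as unit vectors p₁, p₂ with components (cos φ cos λ, cos φ sin λ, sin φ).
The central angle between the endpoints is δ = arccos(p₁·p₂) ≈ 1.451 rad (83.1°). The total great-circle distance is δ·R ≈ 1.451 × 6371 ≈ 9245 km, so the target fraction is f = 7100/9245 ≈ 0.768.
Interpolate at f ≈ 0.768 with slerp weights a = sin((1−f)δ)/sin δ ≈ 0.333, b = sin(fδ)/sin δ ≈ 0.904.
p = a·p₁ + b·p₂ ≈ (-0.642, 0.710, -0.289); φ = arcsin(p_z) ≈ -16.80°, λ = atan2(p_y, p_x) ≈ 132.15°.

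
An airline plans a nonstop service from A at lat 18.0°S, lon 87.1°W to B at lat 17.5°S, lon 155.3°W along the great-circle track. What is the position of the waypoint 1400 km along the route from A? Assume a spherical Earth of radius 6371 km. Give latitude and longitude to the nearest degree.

The haversine formula gives a central angle δ ≈ 1.127 rad (64.5°) between the endpoints. The total great-circle distance is δ·R ≈ 1.127 × 6371 ≈ 7177 km, so the target fraction is f = 1400/7177 ≈ 0.195.
Interpolate at f ≈ 0.195 with slerp weights a = sin((1−f)δ)/sin δ ≈ 0.872, b = sin(fδ)/sin δ ≈ 0.241.
p = a·p₁ + b·p₂ ≈ (-0.167, -0.925, -0.342); φ = arcsin(p_z) ≈ -20.01°, λ = atan2(p_y, p_x) ≈ -100.25°.

≈ lat 20°S, lon 100°W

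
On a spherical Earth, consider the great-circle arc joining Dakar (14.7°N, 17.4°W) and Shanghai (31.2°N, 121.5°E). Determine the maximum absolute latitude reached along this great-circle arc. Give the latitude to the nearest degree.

The great circle lies in the plane with unit normal n̂ = (p₁ × p₂)/|p₁ × p₂|.
Here n̂_z ≈ +0.625; the vertex latitude is φ_max = arccos|n̂_z| ≈ 51.3°.

≈ 51°N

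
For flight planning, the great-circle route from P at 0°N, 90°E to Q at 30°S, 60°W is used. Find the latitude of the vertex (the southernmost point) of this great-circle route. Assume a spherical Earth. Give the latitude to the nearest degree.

≈ 49°S

The great circle lies in the plane with unit normal n̂ = (p₁ × p₂)/|p₁ × p₂|.
Here n̂_z ≈ -0.655; the vertex latitude is φ_max = arccos|n̂_z| ≈ 49.1°.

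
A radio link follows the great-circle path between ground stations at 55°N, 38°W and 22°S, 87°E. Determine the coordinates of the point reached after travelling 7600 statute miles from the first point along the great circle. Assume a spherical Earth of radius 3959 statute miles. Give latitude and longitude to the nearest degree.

≈ 7°S, 76°E

Convert each endpoint to a unit vector on the sphere (x = cos φ cos λ, y = cos φ sin λ, z = sin φ).
The central angle between the endpoints is δ = arccos(p₁·p₂) ≈ 2.229 rad (127.7°). The total great-circle distance is δ·R ≈ 2.229 × 3959 ≈ 8826 mi, so the target fraction is f = 7600/8826 ≈ 0.861.
Interpolate at f ≈ 0.861 with slerp weights a = sin((1−f)δ)/sin δ ≈ 0.385, b = sin(fδ)/sin δ ≈ 1.188.
p = a·p₁ + b·p₂ ≈ (0.232, 0.964, -0.130); φ = arcsin(p_z) ≈ -7.44°, λ = atan2(p_y, p_x) ≈ 76.48°.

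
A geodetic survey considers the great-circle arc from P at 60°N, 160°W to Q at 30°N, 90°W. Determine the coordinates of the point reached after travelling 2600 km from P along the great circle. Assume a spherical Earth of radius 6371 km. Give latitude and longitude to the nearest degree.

Write both endpoints as unit vectors p₁, p₂ with components (cos φ cos λ, cos φ sin λ, sin φ).
The central angle between the endpoints is δ = arccos(p₁·p₂) ≈ 0.951 rad (54.5°). The total great-circle distance is δ·R ≈ 0.951 × 6371 ≈ 6057 km, so the target fraction is f = 2600/6057 ≈ 0.429.
Interpolate at f ≈ 0.429 with slerp weights a = sin((1−f)δ)/sin δ ≈ 0.634, b = sin(fδ)/sin δ ≈ 0.488.
p = a·p₁ + b·p₂ ≈ (-0.298, -0.531, 0.793); φ = arcsin(p_z) ≈ 52.50°, λ = atan2(p_y, p_x) ≈ -119.32°.

≈ 52°N, 119°W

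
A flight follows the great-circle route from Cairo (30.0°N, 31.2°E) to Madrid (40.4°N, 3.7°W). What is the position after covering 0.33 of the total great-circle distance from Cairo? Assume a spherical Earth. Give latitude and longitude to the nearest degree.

Write both endpoints as unit vectors p₁, p₂ with components (cos φ cos λ, cos φ sin λ, sin φ).
The central angle between the endpoints is δ = arccos(p₁·p₂) ≈ 0.526 rad (30.1°).
Interpolate at f = 0.33 with slerp weights a = sin((1−f)δ)/sin δ ≈ 0.687, b = sin(fδ)/sin δ ≈ 0.344.
p = a·p₁ + b·p₂ ≈ (0.771, 0.292, 0.567); φ = arcsin(p_z) ≈ 34.52°, λ = atan2(p_y, p_x) ≈ 20.72°.

≈ (35°N, 21°E)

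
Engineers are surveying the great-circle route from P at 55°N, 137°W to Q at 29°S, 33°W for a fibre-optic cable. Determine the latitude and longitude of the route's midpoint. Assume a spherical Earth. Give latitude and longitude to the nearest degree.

From cos δ = sin φ₁ sin φ₂ + cos φ₁ cos φ₂ cos Δλ, the central angle is δ ≈ 2.116 rad (121.2°).
Interpolate at f = 1/2 with slerp weights a = sin((1−f)δ)/sin δ ≈ 1.019, b = sin(fδ)/sin δ ≈ 1.019.
p = a·p₁ + b·p₂ ≈ (0.320, -0.884, 0.341); φ = arcsin(p_z) ≈ 19.92°, λ = atan2(p_y, p_x) ≈ -70.10°.

≈ 20°N, 70°W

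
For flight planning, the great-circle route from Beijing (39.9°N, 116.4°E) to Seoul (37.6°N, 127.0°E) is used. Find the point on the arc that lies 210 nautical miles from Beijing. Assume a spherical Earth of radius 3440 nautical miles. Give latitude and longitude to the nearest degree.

≈ (39°N, 121°E)

Convert each endpoint to a unit vector on the sphere (x = cos φ cos λ, y = cos φ sin λ, z = sin φ).
The central angle between the endpoints is δ = arccos(p₁·p₂) ≈ 0.150 rad (8.6°). The total great-circle distance is δ·R ≈ 0.150 × 3440 ≈ 515 nmi, so the target fraction is f = 210/515 ≈ 0.408.
Interpolate at f ≈ 0.408 with slerp weights a = sin((1−f)δ)/sin δ ≈ 0.594, b = sin(fδ)/sin δ ≈ 0.409.
p = a·p₁ + b·p₂ ≈ (-0.398, 0.667, 0.630); φ = arcsin(p_z) ≈ 39.08°, λ = atan2(p_y, p_x) ≈ 120.81°.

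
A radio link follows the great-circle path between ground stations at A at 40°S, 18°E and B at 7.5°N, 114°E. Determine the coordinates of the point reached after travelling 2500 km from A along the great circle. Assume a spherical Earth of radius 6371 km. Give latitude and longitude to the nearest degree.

Write both endpoints as unit vectors p₁, p₂ with components (cos φ cos λ, cos φ sin λ, sin φ).
The central angle between the endpoints is δ = arccos(p₁·p₂) ≈ 1.735 rad (99.4°). The total great-circle distance is δ·R ≈ 1.735 × 6371 ≈ 11053 km, so the target fraction is f = 2500/11053 ≈ 0.226.
Interpolate at f ≈ 0.226 with slerp weights a = sin((1−f)δ)/sin δ ≈ 0.987, b = sin(fδ)/sin δ ≈ 0.388.
p = a·p₁ + b·p₂ ≈ (0.563, 0.585, -0.584); φ = arcsin(p_z) ≈ -35.73°, λ = atan2(p_y, p_x) ≈ 46.09°.

≈ 36°S, 46°E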